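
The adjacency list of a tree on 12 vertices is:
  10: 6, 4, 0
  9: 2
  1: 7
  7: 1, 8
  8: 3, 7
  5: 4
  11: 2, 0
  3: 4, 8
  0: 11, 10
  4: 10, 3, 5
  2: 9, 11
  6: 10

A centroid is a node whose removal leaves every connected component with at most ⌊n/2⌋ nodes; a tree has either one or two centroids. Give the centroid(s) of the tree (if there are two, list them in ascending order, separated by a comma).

4, 10

Delete 4: the remaining components have sizes 6, 4, 1. Max 6 ≤ 6, so 4 is a centroid.
10 is adjacent to 4 and is also a centroid (the largest component after removing it is likewise 6).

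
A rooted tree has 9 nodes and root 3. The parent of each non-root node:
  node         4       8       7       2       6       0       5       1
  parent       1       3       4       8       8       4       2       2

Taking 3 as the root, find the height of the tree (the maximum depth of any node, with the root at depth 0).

5

A deepest node is 0, reached by 3–8–2–1–4–0.
That path has 5 edges, so the height is 5.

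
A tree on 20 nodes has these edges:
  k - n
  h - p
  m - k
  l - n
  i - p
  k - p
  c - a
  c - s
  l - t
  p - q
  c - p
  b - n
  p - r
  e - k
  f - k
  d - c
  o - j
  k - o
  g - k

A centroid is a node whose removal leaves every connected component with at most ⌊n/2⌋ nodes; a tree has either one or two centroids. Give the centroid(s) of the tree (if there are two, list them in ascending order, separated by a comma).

k

Removing k splits the tree into components of sizes 9, 4, 2, 1, 1, 1, 1; the largest is 9 ≤ ⌊20/2⌋ = 10.
No neighbour of k does as well, so k is the unique centroid.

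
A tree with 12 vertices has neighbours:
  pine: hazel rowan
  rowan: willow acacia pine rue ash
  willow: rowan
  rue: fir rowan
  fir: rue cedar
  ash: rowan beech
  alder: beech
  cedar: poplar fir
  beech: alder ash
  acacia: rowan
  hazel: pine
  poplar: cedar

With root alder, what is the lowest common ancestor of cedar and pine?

Ancestors of cedar (toward the root): cedar, fir, rue, rowan, ash, beech, alder.
Ancestors of pine: pine, rowan, ash, beech, alder.
The deepest node appearing in both lists is rowan.

rowan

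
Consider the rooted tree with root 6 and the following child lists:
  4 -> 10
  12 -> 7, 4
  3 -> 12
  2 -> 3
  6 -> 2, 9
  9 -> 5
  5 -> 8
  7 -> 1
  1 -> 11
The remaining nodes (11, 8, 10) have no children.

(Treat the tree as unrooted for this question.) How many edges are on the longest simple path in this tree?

9

Starting from 8, a farthest node is 11 at distance 9.
One longest path: 8–5–9–6–2–3–12–7–1–11.
So the diameter is 9.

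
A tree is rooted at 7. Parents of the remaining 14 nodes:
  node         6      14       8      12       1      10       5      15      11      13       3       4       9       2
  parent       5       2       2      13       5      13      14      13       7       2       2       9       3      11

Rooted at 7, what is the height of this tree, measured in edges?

5

A deepest node is 6, reached by 7–11–2–14–5–6.
That path has 5 edges, so the height is 5.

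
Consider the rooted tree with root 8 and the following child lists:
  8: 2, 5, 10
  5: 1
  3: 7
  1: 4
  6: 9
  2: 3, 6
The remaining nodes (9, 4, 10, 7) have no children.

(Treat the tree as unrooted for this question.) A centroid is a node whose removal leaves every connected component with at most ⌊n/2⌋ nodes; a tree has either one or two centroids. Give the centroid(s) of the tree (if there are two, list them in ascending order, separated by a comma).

If 8 is removed the pieces have sizes 5, 3, 1, all ≤ ⌊10/2⌋ = 5.
2 is adjacent to 8 and is also a centroid (the largest component after removing it is likewise 5).

2, 8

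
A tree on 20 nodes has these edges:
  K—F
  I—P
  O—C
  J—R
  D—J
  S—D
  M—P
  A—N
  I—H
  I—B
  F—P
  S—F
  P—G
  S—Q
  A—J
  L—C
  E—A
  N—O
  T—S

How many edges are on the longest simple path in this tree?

11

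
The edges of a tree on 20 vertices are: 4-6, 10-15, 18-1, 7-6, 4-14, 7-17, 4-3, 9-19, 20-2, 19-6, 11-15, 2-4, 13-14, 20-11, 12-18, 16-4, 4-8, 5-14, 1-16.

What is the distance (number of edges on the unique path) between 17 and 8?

4

17–7–6–4–8: 4 edges.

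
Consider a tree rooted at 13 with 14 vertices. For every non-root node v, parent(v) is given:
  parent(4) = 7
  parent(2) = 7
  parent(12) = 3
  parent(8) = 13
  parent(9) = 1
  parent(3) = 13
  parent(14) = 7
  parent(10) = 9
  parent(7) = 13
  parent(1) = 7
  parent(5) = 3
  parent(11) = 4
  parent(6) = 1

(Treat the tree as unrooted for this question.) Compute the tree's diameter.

Starting from 10, a farthest node is 5 at distance 6.
One longest path: 10 - 9 - 1 - 7 - 13 - 3 - 5.
So the diameter is 6.

6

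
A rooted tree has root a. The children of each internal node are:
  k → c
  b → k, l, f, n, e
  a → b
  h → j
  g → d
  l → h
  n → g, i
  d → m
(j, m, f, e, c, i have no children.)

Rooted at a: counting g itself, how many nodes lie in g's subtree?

The subtree rooted at g contains: g, d, m — 3 nodes.

3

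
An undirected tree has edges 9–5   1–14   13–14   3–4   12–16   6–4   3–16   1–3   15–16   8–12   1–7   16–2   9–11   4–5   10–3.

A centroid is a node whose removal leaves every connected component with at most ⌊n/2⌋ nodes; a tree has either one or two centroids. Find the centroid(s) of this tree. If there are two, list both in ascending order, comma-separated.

Removing 3 splits the tree into components of sizes 5, 5, 4, 1; the largest is 5 ≤ ⌊16/2⌋ = 8.
No neighbour of 3 does as well, so 3 is the unique centroid.

3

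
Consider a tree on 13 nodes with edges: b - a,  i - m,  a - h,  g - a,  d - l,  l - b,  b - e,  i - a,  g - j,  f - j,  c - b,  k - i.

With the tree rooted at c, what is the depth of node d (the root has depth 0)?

c – b – l – d — 3 edges.

3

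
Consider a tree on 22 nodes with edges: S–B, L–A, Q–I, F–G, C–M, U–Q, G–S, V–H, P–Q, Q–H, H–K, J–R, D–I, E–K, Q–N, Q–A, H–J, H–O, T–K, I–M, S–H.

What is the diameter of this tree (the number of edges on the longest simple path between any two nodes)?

Starting from F, a farthest node is C at distance 7.
One longest path: F - G - S - H - Q - I - M - C.
So the diameter is 7.

7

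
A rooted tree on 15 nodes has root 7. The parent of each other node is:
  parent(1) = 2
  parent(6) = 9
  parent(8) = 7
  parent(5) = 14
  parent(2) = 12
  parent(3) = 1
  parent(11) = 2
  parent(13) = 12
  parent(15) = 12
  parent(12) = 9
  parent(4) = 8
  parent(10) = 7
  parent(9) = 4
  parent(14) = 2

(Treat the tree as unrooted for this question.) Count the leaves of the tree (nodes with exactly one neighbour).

Degree-1 nodes: 3, 5, 6, 10, 11, 13, 15 — 7 of them.

7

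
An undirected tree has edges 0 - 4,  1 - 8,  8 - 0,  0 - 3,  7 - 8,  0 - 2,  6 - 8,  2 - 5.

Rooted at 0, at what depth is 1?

2

Path from 0 to 1: 0 – 8 – 1, which has 2 edges.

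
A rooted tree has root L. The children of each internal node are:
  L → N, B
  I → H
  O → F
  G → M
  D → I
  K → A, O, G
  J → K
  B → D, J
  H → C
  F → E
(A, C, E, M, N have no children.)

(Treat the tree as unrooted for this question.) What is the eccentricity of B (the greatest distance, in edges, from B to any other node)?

5

The node farthest from B is E, via B–J–K–O–F–E — 5 edges.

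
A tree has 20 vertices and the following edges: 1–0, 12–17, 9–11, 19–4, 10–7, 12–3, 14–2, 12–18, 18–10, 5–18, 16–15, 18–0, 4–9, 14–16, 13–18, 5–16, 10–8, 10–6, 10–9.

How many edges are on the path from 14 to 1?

The path is 14 – 16 – 5 – 18 – 0 – 1, which has 5 edges.

5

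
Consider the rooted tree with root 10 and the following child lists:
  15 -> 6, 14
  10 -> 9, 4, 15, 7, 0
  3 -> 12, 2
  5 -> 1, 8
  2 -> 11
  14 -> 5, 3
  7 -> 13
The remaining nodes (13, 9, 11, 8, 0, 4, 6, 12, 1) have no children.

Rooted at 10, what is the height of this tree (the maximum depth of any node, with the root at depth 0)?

11 sits deepest: 10–15–14–3–2–11 — 5 edges from the root.

5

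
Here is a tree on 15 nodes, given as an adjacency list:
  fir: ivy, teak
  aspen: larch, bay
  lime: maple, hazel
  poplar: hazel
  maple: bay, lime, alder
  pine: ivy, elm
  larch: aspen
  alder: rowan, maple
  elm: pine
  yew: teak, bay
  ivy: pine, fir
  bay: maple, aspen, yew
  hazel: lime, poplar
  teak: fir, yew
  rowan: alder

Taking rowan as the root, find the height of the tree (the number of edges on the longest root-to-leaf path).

A deepest node is elm, reached by rowan-alder-maple-bay-yew-teak-fir-ivy-pine-elm.
That path has 9 edges, so the height is 9.

9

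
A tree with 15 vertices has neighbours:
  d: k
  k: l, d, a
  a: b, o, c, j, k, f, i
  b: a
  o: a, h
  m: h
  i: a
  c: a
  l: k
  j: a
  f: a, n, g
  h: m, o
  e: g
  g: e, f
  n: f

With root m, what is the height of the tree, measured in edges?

A deepest node is e, reached by m–h–o–a–f–g–e.
That path has 6 edges, so the height is 6.

6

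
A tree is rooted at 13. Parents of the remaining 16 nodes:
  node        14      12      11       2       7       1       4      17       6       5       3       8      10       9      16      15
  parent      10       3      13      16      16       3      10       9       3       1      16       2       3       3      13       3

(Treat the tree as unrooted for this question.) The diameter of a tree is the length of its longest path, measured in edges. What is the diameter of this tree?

BFS from 14 reaches 8 last, at distance 5; BFS from 8 confirms no node is farther.
Path: 14-10-3-16-2-8.

5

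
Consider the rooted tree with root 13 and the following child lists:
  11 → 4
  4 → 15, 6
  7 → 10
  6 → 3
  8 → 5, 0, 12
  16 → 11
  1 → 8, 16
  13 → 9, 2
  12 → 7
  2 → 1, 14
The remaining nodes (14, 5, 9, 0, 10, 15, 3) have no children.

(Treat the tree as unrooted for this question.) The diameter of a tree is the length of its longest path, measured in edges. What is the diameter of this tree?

9

A longest path is 3–6–4–11–16–1–8–12–7–10, with 9 edges.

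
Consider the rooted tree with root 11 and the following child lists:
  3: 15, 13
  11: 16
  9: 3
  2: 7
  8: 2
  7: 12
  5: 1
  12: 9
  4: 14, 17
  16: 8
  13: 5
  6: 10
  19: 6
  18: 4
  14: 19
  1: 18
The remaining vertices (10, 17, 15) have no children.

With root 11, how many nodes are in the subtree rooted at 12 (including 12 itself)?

14

The subtree rooted at 12 contains: 12, 9, 3, 15, 13, 5, 1, 18, 4, 17, 14, 19, 6, 10 — 14 nodes.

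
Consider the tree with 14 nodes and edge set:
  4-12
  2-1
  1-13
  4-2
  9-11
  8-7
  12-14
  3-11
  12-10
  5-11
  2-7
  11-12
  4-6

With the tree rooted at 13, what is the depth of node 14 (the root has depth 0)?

Path from 13 to 14: 13 → 1 → 2 → 4 → 12 → 14, which has 5 edges.

5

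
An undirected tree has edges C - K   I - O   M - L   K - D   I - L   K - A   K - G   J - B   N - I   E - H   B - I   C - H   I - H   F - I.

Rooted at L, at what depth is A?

5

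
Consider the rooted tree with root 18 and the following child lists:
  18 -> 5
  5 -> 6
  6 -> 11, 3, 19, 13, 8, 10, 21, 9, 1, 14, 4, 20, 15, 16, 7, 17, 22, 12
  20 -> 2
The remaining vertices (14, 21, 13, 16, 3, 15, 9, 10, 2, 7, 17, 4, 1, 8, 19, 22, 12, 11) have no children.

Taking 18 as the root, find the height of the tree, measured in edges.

4

The longest root-to-leaf path is 18 – 5 – 6 – 20 – 2 (4 edges).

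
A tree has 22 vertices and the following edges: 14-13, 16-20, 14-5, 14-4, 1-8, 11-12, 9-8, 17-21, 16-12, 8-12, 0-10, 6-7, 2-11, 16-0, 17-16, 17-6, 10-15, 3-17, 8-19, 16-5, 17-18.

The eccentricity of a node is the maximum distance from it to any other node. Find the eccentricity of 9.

A farthest node from 9 is 13 (4, 15, 7 also at distance 6).
The path 9-8-12-16-5-14-13 has 6 edges.

6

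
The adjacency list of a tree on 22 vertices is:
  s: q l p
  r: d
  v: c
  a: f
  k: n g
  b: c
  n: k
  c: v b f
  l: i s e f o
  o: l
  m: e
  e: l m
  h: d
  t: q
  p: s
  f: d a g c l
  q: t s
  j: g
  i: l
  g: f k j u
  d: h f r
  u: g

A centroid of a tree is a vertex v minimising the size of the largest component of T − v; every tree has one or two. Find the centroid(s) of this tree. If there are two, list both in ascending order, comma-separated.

f

Delete f: the remaining components have sizes 9, 5, 3, 3, 1. Max 9 ≤ 11, so f is a centroid.
No neighbour of f does as well, so f is the unique centroid.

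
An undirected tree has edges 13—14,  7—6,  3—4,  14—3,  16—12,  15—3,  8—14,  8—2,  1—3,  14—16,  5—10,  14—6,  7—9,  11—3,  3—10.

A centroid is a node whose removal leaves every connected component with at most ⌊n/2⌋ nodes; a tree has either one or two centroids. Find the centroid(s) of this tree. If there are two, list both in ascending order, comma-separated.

14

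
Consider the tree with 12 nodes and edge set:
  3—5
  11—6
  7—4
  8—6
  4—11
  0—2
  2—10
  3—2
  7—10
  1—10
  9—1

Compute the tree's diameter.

8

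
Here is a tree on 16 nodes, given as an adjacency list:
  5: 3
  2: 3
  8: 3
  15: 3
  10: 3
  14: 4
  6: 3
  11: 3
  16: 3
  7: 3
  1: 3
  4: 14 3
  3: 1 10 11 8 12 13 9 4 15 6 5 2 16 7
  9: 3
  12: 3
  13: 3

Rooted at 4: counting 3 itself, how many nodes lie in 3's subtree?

Descendants of 3 (including itself): 3, 8, 1, 6, 5, 7, 15, 16, 11, 2, 10, 13, 9, 12. That's 14.

14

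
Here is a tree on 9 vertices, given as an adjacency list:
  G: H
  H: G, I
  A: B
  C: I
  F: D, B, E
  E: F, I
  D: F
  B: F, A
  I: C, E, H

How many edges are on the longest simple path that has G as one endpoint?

6

The node farthest from G is A, via G – H – I – E – F – B – A — 6 edges.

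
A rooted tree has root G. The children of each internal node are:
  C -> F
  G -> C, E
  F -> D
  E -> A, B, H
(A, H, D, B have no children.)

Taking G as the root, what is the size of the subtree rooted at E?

4

Descendants of E (including itself): E, A, H, B. That's 4.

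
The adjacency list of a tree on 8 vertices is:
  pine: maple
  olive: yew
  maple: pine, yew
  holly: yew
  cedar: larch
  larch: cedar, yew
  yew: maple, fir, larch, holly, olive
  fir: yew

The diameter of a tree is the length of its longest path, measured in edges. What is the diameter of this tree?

A longest path is pine - maple - yew - larch - cedar, with 4 edges.

4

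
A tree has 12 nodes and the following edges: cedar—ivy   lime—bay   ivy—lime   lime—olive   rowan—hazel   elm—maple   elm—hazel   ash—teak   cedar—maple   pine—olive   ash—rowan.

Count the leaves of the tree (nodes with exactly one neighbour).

The leaves are bay, pine, teak.
That is 3 leaves.

3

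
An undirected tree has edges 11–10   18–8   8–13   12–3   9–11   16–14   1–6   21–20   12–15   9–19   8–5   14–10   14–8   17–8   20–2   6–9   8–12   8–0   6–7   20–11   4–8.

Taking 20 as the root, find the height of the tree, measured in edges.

15 sits deepest: 20-11-10-14-8-12-15 — 6 edges from the root.

6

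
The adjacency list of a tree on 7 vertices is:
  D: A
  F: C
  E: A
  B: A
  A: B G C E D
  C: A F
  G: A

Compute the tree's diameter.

3

A longest path is F – C – A – B, with 3 edges.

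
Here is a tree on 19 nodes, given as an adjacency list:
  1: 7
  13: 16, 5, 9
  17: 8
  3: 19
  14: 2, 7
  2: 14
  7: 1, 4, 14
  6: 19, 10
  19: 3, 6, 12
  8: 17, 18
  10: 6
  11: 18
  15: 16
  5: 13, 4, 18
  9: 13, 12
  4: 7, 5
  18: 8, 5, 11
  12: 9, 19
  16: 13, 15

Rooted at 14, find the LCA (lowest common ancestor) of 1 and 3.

Ancestors of 1 (toward the root): 1, 7, 14.
Ancestors of 3: 3, 19, 12, 9, 13, 5, 4, 7, 14.
The deepest node appearing in both lists is 7.

7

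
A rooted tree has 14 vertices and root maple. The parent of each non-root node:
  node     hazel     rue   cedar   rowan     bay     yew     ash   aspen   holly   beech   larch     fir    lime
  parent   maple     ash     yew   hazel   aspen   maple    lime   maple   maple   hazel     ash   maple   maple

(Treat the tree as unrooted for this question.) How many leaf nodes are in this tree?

Exactly 8 nodes have a single neighbour: bay, beech, cedar, fir, holly, larch, rowan, rue.

8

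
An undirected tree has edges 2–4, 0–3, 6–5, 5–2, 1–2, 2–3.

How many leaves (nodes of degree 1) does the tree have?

4

Exactly 4 nodes have a single neighbour: 0, 1, 4, 6.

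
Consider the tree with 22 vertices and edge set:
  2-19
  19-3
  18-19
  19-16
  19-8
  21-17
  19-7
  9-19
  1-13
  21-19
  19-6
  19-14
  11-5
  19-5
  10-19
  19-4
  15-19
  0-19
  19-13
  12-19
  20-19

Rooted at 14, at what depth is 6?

Climbing from 6 to the root: 6 → 19 → 14. That's 2 steps.

2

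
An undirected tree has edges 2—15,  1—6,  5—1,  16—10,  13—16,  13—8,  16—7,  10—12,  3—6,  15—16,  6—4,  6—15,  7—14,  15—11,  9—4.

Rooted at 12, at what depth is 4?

Climbing from 4 to the root: 4–6–15–16–10–12. That's 5 steps.

5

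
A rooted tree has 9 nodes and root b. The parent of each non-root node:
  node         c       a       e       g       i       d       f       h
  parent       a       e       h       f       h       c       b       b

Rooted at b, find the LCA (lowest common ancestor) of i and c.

h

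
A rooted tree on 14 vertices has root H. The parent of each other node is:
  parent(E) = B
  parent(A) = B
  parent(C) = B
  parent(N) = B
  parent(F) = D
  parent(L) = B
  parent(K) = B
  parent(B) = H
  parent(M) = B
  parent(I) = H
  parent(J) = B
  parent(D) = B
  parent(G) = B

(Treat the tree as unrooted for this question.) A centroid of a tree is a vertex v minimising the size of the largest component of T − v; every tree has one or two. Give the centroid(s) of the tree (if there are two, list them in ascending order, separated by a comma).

Removing B splits the tree into components of sizes 2, 2, 1, 1, 1, 1, 1, 1, 1, 1, 1; the largest is 2 ≤ ⌊14/2⌋ = 7.
No neighbour of B does as well, so B is the unique centroid.

B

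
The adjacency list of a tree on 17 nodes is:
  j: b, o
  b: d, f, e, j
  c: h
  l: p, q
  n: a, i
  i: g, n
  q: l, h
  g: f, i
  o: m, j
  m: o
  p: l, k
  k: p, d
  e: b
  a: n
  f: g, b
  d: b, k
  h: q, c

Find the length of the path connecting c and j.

Walking from c: c - h - q - l - p - k - d - b - j. Length 8.

8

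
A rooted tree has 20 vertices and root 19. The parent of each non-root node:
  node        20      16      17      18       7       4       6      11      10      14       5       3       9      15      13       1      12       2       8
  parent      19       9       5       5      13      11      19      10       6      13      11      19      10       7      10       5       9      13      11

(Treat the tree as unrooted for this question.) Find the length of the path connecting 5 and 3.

5

5 – 11 – 10 – 6 – 19 – 3: 5 edges.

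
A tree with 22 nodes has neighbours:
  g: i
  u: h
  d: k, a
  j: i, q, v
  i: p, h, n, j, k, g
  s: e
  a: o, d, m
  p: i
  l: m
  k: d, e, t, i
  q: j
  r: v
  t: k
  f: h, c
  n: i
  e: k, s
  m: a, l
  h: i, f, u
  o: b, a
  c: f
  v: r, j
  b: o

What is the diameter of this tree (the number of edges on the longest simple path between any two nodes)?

8

A longest path is r - v - j - i - k - d - a - m - l, with 8 edges.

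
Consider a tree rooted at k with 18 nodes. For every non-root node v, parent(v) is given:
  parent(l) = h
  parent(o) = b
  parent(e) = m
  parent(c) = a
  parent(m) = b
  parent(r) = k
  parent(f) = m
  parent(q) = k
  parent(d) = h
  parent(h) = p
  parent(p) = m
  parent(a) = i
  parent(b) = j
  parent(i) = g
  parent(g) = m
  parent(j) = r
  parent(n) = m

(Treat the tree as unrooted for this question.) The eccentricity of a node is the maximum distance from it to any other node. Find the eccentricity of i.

Distances from i peak at 7, attained at q.
i–g–m–b–j–r–k–q

7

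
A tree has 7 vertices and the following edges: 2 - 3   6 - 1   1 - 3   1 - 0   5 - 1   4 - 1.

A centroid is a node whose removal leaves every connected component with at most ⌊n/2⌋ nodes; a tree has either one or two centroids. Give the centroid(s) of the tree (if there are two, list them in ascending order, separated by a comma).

Delete 1: the remaining components have sizes 2, 1, 1, 1, 1. Max 2 ≤ 3, so 1 is a centroid.
Every other node leaves some component of size > 3, so the centroid is unique.

1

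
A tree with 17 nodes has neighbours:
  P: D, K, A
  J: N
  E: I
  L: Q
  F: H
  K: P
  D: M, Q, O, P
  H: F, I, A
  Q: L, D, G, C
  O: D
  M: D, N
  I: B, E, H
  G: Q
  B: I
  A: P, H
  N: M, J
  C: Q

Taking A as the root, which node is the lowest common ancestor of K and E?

A

Ancestors of K (toward the root): K, P, A.
Ancestors of E: E, I, H, A.
The deepest node appearing in both lists is A.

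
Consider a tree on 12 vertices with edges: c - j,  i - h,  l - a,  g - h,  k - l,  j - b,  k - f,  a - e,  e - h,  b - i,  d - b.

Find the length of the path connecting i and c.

The path is i - b - j - c, which has 3 edges.

3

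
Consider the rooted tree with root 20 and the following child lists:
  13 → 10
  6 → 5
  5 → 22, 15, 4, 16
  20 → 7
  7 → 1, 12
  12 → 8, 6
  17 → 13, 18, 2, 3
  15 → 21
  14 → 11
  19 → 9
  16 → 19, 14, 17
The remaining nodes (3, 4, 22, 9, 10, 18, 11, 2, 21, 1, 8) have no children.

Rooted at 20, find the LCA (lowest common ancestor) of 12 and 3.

12's ancestor chain is 12, 7, 20 and 3's is 3, 17, 16, 5, 6, 12, 7, 20; they first meet at 12.

12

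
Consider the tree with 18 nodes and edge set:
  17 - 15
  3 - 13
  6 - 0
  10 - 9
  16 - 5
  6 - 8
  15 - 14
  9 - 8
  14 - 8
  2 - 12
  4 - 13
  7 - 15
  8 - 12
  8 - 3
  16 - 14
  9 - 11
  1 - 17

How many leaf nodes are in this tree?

8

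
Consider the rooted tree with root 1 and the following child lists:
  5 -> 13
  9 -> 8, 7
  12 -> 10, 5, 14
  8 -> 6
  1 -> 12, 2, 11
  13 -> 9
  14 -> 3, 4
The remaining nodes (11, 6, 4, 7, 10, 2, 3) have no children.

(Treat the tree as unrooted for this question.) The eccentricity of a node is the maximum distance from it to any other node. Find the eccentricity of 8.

A farthest node from 8 is 3 (11, 4, 2 also at distance 6).
The path 8-9-13-5-12-14-3 has 6 edges.

6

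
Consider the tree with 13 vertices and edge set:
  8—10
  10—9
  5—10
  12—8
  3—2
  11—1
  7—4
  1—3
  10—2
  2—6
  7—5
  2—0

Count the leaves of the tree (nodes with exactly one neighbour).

The leaves are 0, 4, 6, 9, 11, 12.
That is 6 leaves.

6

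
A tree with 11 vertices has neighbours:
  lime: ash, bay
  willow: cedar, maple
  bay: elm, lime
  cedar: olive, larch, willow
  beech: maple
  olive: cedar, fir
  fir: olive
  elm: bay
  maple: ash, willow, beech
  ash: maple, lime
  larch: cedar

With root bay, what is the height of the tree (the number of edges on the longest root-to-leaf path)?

The longest root-to-leaf path is bay–lime–ash–maple–willow–cedar–olive–fir (7 edges).

7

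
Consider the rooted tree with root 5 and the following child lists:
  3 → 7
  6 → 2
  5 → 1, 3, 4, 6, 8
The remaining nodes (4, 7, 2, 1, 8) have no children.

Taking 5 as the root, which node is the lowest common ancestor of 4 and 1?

5

4's ancestor chain is 4, 5 and 1's is 1, 5; they first meet at 5.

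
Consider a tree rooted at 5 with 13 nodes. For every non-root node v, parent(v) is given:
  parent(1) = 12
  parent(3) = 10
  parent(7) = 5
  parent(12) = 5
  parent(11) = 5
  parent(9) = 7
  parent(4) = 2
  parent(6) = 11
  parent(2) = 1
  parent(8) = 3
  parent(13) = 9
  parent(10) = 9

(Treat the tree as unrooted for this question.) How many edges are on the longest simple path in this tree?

9

Starting from 4, a farthest node is 8 at distance 9.
One longest path: 4 - 2 - 1 - 12 - 5 - 7 - 9 - 10 - 3 - 8.
So the diameter is 9.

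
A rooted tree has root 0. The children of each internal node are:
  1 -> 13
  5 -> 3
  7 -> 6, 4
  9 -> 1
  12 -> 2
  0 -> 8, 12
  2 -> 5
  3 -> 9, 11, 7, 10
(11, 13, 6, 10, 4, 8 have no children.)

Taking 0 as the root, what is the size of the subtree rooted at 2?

11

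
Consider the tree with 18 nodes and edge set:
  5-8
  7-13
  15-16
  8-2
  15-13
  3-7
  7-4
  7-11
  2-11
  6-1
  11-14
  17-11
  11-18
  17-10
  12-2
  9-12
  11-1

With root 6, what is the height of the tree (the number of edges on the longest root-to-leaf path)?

The longest root-to-leaf path is 6 → 1 → 11 → 7 → 13 → 15 → 16 (6 edges).

6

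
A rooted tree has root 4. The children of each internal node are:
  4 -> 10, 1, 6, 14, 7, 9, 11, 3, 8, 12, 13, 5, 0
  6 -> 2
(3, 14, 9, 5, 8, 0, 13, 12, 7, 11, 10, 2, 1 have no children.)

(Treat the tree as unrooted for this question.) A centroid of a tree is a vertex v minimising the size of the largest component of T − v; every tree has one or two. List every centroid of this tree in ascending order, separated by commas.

4

Removing 4 splits the tree into components of sizes 2, 1, 1, 1, 1, 1, 1, 1, 1, 1, 1, 1, 1; the largest is 2 ≤ ⌊15/2⌋ = 7.
No neighbour of 4 does as well, so 4 is the unique centroid.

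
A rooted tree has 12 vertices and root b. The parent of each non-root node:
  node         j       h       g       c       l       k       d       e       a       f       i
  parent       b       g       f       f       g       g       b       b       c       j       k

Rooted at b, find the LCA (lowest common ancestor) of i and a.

f

Ancestors of i (toward the root): i, k, g, f, j, b.
Ancestors of a: a, c, f, j, b.
The deepest node appearing in both lists is f.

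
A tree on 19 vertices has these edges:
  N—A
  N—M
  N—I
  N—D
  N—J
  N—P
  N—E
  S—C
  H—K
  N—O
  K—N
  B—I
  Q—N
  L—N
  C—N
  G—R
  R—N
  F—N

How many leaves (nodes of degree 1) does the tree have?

Degree-1 nodes: A, B, D, E, F, G, H, J, L, M, O, P, Q, S — 14 of them.

14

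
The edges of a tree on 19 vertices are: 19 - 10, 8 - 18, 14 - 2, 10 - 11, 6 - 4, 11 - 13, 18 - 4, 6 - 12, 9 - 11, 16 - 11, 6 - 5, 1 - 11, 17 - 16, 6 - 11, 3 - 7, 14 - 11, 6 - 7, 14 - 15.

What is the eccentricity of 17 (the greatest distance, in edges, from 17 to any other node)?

6

The node farthest from 17 is 8, via 17–16–11–6–4–18–8 — 6 edges.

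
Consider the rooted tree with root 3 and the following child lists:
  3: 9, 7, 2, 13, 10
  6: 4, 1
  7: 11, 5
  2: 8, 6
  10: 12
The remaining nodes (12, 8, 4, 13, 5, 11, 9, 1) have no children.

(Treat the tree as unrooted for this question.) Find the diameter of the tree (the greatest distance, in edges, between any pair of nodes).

Starting from 11, a farthest node is 1 at distance 5.
One longest path: 11–7–3–2–6–1.
So the diameter is 5.

5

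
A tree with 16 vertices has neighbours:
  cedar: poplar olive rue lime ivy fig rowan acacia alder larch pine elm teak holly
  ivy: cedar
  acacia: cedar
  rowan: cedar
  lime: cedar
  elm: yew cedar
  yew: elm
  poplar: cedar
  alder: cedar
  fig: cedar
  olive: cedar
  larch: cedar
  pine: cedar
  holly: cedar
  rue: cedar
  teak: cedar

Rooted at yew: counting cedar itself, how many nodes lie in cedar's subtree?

cedar's subtree: {cedar, olive, rue, ivy, teak, poplar, holly, larch, rowan, alder, pine, lime, fig, acacia}, size 14.

14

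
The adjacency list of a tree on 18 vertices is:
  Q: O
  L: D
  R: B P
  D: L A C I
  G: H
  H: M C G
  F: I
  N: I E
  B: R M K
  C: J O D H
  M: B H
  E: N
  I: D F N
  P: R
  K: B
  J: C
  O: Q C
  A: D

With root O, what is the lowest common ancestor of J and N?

C

Path J→root: J C O; path N→root: N I D C O.
First common node: C.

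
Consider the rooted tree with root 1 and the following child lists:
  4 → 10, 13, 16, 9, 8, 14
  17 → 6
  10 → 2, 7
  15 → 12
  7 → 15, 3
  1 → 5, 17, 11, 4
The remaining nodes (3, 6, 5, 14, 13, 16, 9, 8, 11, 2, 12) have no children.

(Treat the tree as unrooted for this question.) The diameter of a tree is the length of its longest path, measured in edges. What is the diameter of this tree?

BFS from 12 reaches 6 last, at distance 7; BFS from 6 confirms no node is farther.
Path: 12 – 15 – 7 – 10 – 4 – 1 – 17 – 6.

7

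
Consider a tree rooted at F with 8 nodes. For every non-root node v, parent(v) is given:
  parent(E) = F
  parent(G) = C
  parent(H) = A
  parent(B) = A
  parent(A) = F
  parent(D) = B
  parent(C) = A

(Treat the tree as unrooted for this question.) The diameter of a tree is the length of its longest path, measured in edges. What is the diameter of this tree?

Starting from E, a farthest node is G at distance 4.
One longest path: E – F – A – C – G.
So the diameter is 4.

4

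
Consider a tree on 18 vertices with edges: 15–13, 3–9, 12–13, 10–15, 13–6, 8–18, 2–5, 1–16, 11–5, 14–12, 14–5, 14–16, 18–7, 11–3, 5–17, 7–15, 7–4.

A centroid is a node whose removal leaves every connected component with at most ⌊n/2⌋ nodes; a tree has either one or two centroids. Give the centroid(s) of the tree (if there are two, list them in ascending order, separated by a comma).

Removing 14 splits the tree into components of sizes 9, 6, 2; the largest is 9 ≤ ⌊18/2⌋ = 9.
12 is adjacent to 14 and is also a centroid (the largest component after removing it is likewise 9).

12, 14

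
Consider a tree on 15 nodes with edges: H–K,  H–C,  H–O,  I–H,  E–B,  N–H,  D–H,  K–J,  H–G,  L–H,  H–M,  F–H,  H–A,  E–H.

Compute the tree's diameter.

BFS from B reaches J last, at distance 4; BFS from J confirms no node is farther.
Path: B-E-H-K-J.

4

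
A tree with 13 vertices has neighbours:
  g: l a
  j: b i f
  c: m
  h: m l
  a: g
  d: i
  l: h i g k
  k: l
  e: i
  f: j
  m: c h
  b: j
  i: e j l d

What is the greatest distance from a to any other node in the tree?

5

Distances from a peak at 5, attained at f (c, b also at distance 5).
a-g-l-i-j-f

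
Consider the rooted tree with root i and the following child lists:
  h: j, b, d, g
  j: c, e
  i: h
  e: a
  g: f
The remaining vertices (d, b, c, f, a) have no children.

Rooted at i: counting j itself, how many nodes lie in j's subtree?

4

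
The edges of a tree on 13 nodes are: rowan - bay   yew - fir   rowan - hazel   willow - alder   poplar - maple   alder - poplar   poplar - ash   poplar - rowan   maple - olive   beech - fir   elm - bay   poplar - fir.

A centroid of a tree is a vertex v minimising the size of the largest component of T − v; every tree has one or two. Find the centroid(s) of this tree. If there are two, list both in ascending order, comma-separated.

poplar

Removing poplar splits the tree into components of sizes 4, 3, 2, 2, 1; the largest is 4 ≤ ⌊13/2⌋ = 6.
Every other node leaves some component of size > 6, so the centroid is unique.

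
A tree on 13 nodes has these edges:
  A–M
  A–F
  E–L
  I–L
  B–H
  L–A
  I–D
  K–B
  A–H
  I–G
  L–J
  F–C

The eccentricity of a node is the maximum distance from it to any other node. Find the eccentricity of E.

Distances from E peak at 5, attained at K.
E–L–A–H–B–K

5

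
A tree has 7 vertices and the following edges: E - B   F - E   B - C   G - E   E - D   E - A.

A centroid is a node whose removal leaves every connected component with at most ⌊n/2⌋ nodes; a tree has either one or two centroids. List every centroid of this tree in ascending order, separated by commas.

Removing E splits the tree into components of sizes 2, 1, 1, 1, 1; the largest is 2 ≤ ⌊7/2⌋ = 3.
No neighbour of E does as well, so E is the unique centroid.

E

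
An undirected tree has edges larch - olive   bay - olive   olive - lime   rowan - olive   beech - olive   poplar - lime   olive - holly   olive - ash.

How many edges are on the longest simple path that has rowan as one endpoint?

3

A farthest node from rowan is poplar.
The path rowan–olive–lime–poplar has 3 edges.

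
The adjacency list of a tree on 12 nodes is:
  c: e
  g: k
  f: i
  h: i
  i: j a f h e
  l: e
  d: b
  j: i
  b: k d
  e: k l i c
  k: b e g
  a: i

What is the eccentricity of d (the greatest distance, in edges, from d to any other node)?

Distances from d peak at 5, attained at j (f, a, h also at distance 5).
d – b – k – e – i – j

5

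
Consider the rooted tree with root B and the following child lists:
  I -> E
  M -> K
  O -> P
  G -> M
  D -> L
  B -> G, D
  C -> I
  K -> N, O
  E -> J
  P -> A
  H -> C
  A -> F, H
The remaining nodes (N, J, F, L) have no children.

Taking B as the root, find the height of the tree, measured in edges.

The longest root-to-leaf path is B → G → M → K → O → P → A → H → C → I → E → J (11 edges).

11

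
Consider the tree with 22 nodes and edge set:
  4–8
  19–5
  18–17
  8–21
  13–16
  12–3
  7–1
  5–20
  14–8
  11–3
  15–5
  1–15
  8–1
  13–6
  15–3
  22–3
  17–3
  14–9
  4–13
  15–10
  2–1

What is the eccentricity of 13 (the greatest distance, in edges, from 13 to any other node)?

Distances from 13 peak at 7, attained at 18.
13 – 4 – 8 – 1 – 15 – 3 – 17 – 18

7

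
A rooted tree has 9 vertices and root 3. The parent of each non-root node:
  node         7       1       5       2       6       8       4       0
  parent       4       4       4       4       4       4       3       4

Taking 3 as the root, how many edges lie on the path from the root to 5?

2

3 → 4 → 5 — 2 edges.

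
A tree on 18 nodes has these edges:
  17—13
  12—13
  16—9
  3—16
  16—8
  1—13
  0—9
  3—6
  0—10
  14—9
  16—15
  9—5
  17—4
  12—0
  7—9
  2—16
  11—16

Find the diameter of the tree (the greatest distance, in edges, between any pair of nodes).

8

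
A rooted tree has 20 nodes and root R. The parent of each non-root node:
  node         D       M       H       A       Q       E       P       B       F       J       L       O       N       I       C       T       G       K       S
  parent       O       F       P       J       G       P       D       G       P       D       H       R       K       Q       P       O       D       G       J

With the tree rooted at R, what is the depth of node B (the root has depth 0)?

4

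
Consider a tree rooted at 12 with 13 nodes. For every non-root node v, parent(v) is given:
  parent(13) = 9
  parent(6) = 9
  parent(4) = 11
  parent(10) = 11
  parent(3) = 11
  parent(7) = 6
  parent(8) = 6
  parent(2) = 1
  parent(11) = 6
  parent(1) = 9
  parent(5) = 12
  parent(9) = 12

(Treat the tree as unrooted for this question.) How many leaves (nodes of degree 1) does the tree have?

8

Exactly 8 nodes have a single neighbour: 2, 3, 4, 5, 7, 8, 10, 13.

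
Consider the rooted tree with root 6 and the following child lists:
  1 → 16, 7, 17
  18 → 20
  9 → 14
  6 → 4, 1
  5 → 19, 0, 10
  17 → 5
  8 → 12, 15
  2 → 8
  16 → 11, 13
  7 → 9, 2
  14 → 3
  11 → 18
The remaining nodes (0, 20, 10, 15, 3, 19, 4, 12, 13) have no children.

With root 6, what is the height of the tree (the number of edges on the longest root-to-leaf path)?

5

A deepest node is 20, reached by 6 → 1 → 16 → 11 → 18 → 20.
That path has 5 edges, so the height is 5.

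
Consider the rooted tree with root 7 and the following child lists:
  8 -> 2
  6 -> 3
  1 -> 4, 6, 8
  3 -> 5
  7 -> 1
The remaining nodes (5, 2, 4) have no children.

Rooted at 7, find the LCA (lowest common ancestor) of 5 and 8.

1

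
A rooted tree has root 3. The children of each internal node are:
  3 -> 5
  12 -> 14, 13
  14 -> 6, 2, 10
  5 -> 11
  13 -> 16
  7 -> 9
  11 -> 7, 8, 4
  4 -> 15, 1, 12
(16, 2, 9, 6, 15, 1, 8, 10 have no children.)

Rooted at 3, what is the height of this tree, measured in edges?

16 sits deepest: 3–5–11–4–12–13–16 — 6 edges from the root.

6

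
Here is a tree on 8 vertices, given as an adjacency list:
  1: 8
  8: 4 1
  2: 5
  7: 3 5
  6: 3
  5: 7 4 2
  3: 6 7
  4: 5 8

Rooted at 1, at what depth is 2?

1 – 8 – 4 – 5 – 2 — 4 edges.

4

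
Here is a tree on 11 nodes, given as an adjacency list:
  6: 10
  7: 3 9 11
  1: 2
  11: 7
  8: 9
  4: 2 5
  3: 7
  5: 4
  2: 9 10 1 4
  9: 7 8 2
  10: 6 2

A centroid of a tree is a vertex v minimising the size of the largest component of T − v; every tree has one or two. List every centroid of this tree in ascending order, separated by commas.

If 2 is removed the pieces have sizes 5, 2, 2, 1, all ≤ ⌊11/2⌋ = 5.
Every other node leaves some component of size > 5, so the centroid is unique.

2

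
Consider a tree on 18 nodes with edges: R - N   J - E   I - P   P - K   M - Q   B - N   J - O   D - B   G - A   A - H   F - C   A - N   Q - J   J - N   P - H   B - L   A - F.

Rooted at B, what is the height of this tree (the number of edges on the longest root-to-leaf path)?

5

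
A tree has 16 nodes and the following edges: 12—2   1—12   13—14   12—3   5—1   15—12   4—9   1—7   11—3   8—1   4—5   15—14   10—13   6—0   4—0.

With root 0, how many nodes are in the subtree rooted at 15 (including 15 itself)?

4

15's subtree: {15, 14, 13, 10}, size 4.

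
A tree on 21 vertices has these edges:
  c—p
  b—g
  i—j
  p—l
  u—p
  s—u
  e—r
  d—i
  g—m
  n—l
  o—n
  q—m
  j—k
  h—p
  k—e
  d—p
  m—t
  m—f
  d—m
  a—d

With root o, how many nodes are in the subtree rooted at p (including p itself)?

18

The subtree rooted at p contains: p, d, h, u, c, a, i, m, s, j, q, g, f, t, k, b, e, r — 18 nodes.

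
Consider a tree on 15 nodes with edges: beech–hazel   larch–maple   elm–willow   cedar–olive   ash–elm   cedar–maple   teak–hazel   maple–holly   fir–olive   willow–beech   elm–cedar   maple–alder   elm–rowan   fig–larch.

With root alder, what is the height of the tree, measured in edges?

7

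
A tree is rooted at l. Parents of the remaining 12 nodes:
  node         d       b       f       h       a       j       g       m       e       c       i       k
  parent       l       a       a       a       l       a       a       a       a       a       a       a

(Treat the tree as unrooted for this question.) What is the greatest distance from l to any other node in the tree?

The node farthest from l is e (f, b, k, m, j, i, c, h, g also at distance 2), via l – a – e — 2 edges.

2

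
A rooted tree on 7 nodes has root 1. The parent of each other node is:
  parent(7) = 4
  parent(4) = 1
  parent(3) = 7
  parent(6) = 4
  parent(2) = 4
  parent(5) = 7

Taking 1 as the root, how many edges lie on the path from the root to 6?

2

1 → 4 → 6 — 2 edges.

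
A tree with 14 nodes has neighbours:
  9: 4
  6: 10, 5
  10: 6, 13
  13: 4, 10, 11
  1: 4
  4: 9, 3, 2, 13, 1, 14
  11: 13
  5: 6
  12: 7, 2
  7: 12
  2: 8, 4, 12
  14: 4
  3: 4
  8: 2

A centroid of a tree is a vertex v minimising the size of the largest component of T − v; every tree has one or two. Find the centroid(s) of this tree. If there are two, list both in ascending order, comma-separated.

Removing 4 splits the tree into components of sizes 5, 4, 1, 1, 1, 1; the largest is 5 ≤ ⌊14/2⌋ = 7.
No neighbour of 4 does as well, so 4 is the unique centroid.

4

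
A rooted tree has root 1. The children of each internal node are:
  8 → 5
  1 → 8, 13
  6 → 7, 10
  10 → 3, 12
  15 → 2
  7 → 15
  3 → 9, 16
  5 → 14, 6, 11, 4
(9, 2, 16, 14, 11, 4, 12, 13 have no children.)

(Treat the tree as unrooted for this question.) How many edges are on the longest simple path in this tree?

7

Starting from 13, a farthest node is 9 at distance 7.
One longest path: 13 - 1 - 8 - 5 - 6 - 10 - 3 - 9.
So the diameter is 7.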